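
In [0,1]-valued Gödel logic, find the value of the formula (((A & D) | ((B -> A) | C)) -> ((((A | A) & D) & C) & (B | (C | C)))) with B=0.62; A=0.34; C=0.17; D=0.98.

(A & D) = min(0.34, 0.98) = 0.34
(B -> A): 0.62 > 0.34, so result = 0.34
((B -> A) | C) = max(0.34, 0.17) = 0.34
((A & D) | ((B -> A) | C)) = max(0.34, 0.34) = 0.34
(A | A) = max(0.34, 0.34) = 0.34
((A | A) & D) = min(0.34, 0.98) = 0.34
(((A | A) & D) & C) = min(0.34, 0.17) = 0.17
(C | C) = max(0.17, 0.17) = 0.17
(B | (C | C)) = max(0.62, 0.17) = 0.62
((((A | A) & D) & C) & (B | (C | C))) = min(0.17, 0.62) = 0.17
(((A & D) | ((B -> A) | C)) -> ((((A | A) & D) & C) & (B | (C | C)))): 0.34 > 0.17, so result = 0.17

0.17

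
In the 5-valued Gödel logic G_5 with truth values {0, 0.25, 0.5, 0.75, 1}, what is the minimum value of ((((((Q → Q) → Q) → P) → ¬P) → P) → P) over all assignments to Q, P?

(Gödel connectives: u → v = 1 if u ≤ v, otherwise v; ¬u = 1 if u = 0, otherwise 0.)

The minimum is attained at Q = 0, P = 0.25:
  (Q → Q): 0 ≤ 0, so result = 1
  ((Q → Q) → Q): 1 > 0, so result = 0
  (((Q → Q) → Q) → P): 0 ≤ 0.25, so result = 1
  ¬P: Gödel ¬ of 0.25 = 0 (operand ≠ 0)
  ((((Q → Q) → Q) → P) → ¬P): 1 > 0, so result = 0
  (((((Q → Q) → Q) → P) → ¬P) → P): 0 ≤ 0.25, so result = 1
  ((((((Q → Q) → Q) → P) → ¬P) → P) → P): 1 > 0.25, so result = 0.25
Checking all 25 assignments confirms none give a value below 0.25.

0.25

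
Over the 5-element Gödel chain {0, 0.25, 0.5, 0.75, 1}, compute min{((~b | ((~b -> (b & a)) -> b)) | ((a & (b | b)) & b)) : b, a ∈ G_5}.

0.25

The minimum is attained at b = 0.25, a = 0:
  ~b: Gödel ¬ of 0.25 = 0 (operand ≠ 0)
  ~b: Gödel ¬ of 0.25 = 0 (operand ≠ 0)
  (b & a) = min(0.25, 0) = 0
  (~b -> (b & a)): 0 ≤ 0, so result = 1
  ((~b -> (b & a)) -> b): 1 > 0.25, so result = 0.25
  (~b | ((~b -> (b & a)) -> b)) = max(0, 0.25) = 0.25
  (b | b) = max(0.25, 0.25) = 0.25
  (a & (b | b)) = min(0, 0.25) = 0
  ((a & (b | b)) & b) = min(0, 0.25) = 0
  ((~b | ((~b -> (b & a)) -> b)) | ((a & (b | b)) & b)) = max(0.25, 0) = 0.25
Checking all 25 assignments confirms none give a value below 0.25.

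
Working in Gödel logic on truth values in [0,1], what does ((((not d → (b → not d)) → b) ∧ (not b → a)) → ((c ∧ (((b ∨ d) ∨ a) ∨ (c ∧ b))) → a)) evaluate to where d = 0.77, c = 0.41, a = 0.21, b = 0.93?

0.21

not d: Gödel ¬ of 0.77 = 0 (operand ≠ 0)
not d: Gödel ¬ of 0.77 = 0 (operand ≠ 0)
(b → not d): 0.93 > 0, so result = 0
(not d → (b → not d)): 0 ≤ 0, so result = 1
((not d → (b → not d)) → b): 1 > 0.93, so result = 0.93
not b: Gödel ¬ of 0.93 = 0 (operand ≠ 0)
(not b → a): 0 ≤ 0.21, so result = 1
(((not d → (b → not d)) → b) ∧ (not b → a)) = min(0.93, 1) = 0.93
(b ∨ d) = max(0.93, 0.77) = 0.93
((b ∨ d) ∨ a) = max(0.93, 0.21) = 0.93
(c ∧ b) = min(0.41, 0.93) = 0.41
(((b ∨ d) ∨ a) ∨ (c ∧ b)) = max(0.93, 0.41) = 0.93
(c ∧ (((b ∨ d) ∨ a) ∨ (c ∧ b))) = min(0.41, 0.93) = 0.41
((c ∧ (((b ∨ d) ∨ a) ∨ (c ∧ b))) → a): 0.41 > 0.21, so result = 0.21
((((not d → (b → not d)) → b) ∧ (not b → a)) → ((c ∧ (((b ∨ d) ∨ a) ∨ (c ∧ b))) → a)): 0.93 > 0.21, so result = 0.21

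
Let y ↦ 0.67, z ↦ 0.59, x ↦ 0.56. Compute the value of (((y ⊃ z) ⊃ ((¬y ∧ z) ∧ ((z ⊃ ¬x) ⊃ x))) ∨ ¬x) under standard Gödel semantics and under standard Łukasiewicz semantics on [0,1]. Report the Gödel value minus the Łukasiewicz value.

-0.44

Gödel evaluation:
  (y ⊃ z): 0.67 > 0.59, so result = 0.59
  ¬y: Gödel ¬ of 0.67 = 0 (operand ≠ 0)
  (¬y ∧ z) = min(0, 0.59) = 0
  ¬x: Gödel ¬ of 0.56 = 0 (operand ≠ 0)
  (z ⊃ ¬x): 0.59 > 0, so result = 0
  ((z ⊃ ¬x) ⊃ x): 0 ≤ 0.56, so result = 1
  ((¬y ∧ z) ∧ ((z ⊃ ¬x) ⊃ x)) = min(0, 1) = 0
  ((y ⊃ z) ⊃ ((¬y ∧ z) ∧ ((z ⊃ ¬x) ⊃ x))): 0.59 > 0, so result = 0
  ¬x: Gödel ¬ of 0.56 = 0 (operand ≠ 0)
  (((y ⊃ z) ⊃ ((¬y ∧ z) ∧ ((z ⊃ ¬x) ⊃ x))) ∨ ¬x) = max(0, 0) = 0
  Gödel value = 0
Łukasiewicz evaluation:
  (y ⊃ z): min(1, 1 − 0.67 + 0.59) = 0.92
  ¬y: Łukasiewicz ¬ gives 1 − 0.67 = 0.33
  (¬y ∧ z) = min(0.33, 0.59) = 0.33
  ¬x: Łukasiewicz ¬ gives 1 − 0.56 = 0.44
  (z ⊃ ¬x): min(1, 1 − 0.59 + 0.44) = 0.85
  ((z ⊃ ¬x) ⊃ x): min(1, 1 − 0.85 + 0.56) = 0.71
  ((¬y ∧ z) ∧ ((z ⊃ ¬x) ⊃ x)) = min(0.33, 0.71) = 0.33
  ((y ⊃ z) ⊃ ((¬y ∧ z) ∧ ((z ⊃ ¬x) ⊃ x))): min(1, 1 − 0.92 + 0.33) = 0.41
  ¬x: Łukasiewicz ¬ gives 1 − 0.56 = 0.44
  (((y ⊃ z) ⊃ ((¬y ∧ z) ∧ ((z ⊃ ¬x) ⊃ x))) ∨ ¬x) = max(0.41, 0.44) = 0.44
  Łukasiewicz value = 0.44
Difference: 0 − 0.44 = -0.44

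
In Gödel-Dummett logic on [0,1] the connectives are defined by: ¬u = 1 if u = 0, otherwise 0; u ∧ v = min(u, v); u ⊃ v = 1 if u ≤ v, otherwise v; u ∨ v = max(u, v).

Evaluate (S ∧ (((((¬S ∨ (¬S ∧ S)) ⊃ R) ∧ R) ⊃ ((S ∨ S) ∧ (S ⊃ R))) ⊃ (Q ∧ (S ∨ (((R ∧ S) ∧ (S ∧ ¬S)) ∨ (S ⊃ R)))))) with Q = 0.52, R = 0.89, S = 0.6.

¬S: Gödel ¬ of 0.6 = 0 (operand ≠ 0)
¬S: Gödel ¬ of 0.6 = 0 (operand ≠ 0)
(¬S ∧ S) = min(0, 0.6) = 0
(¬S ∨ (¬S ∧ S)) = max(0, 0) = 0
((¬S ∨ (¬S ∧ S)) ⊃ R): 0 ≤ 0.89, so result = 1
(((¬S ∨ (¬S ∧ S)) ⊃ R) ∧ R) = min(1, 0.89) = 0.89
(S ∨ S) = max(0.6, 0.6) = 0.6
(S ⊃ R): 0.6 ≤ 0.89, so result = 1
((S ∨ S) ∧ (S ⊃ R)) = min(0.6, 1) = 0.6
((((¬S ∨ (¬S ∧ S)) ⊃ R) ∧ R) ⊃ ((S ∨ S) ∧ (S ⊃ R))): 0.89 > 0.6, so result = 0.6
(R ∧ S) = min(0.89, 0.6) = 0.6
¬S: Gödel ¬ of 0.6 = 0 (operand ≠ 0)
(S ∧ ¬S) = min(0.6, 0) = 0
((R ∧ S) ∧ (S ∧ ¬S)) = min(0.6, 0) = 0
(S ⊃ R): 0.6 ≤ 0.89, so result = 1
(((R ∧ S) ∧ (S ∧ ¬S)) ∨ (S ⊃ R)) = max(0, 1) = 1
(S ∨ (((R ∧ S) ∧ (S ∧ ¬S)) ∨ (S ⊃ R))) = max(0.6, 1) = 1
(Q ∧ (S ∨ (((R ∧ S) ∧ (S ∧ ¬S)) ∨ (S ⊃ R)))) = min(0.52, 1) = 0.52
(((((¬S ∨ (¬S ∧ S)) ⊃ R) ∧ R) ⊃ ((S ∨ S) ∧ (S ⊃ R))) ⊃ (Q ∧ (S ∨ (((R ∧ S) ∧ (S ∧ ¬S)) ∨ (S ⊃ R))))): 0.6 > 0.52, so result = 0.52
(S ∧ (((((¬S ∨ (¬S ∧ S)) ⊃ R) ∧ R) ⊃ ((S ∨ S) ∧ (S ⊃ R))) ⊃ (Q ∧ (S ∨ (((R ∧ S) ∧ (S ∧ ¬S)) ∨ (S ⊃ R)))))) = min(0.6, 0.52) = 0.52

0.52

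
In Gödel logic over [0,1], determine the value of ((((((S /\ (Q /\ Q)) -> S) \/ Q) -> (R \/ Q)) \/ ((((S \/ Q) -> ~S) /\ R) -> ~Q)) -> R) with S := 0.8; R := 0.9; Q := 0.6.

(Q /\ Q) = min(0.6, 0.6) = 0.6
(S /\ (Q /\ Q)) = min(0.8, 0.6) = 0.6
((S /\ (Q /\ Q)) -> S): 0.6 ≤ 0.8, so result = 1
(((S /\ (Q /\ Q)) -> S) \/ Q) = max(1, 0.6) = 1
(R \/ Q) = max(0.9, 0.6) = 0.9
((((S /\ (Q /\ Q)) -> S) \/ Q) -> (R \/ Q)): 1 > 0.9, so result = 0.9
(S \/ Q) = max(0.8, 0.6) = 0.8
~S: Gödel ¬ of 0.8 = 0 (operand ≠ 0)
((S \/ Q) -> ~S): 0.8 > 0, so result = 0
(((S \/ Q) -> ~S) /\ R) = min(0, 0.9) = 0
~Q: Gödel ¬ of 0.6 = 0 (operand ≠ 0)
((((S \/ Q) -> ~S) /\ R) -> ~Q): 0 ≤ 0, so result = 1
(((((S /\ (Q /\ Q)) -> S) \/ Q) -> (R \/ Q)) \/ ((((S \/ Q) -> ~S) /\ R) -> ~Q)) = max(0.9, 1) = 1
((((((S /\ (Q /\ Q)) -> S) \/ Q) -> (R \/ Q)) \/ ((((S \/ Q) -> ~S) /\ R) -> ~Q)) -> R): 1 > 0.9, so result = 0.9

0.90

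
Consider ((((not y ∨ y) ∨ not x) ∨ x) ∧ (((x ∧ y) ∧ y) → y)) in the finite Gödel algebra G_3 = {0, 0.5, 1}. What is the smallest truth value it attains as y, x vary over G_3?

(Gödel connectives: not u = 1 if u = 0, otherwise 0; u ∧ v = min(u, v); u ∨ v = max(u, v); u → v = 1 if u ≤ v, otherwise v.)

0.50

The minimum is attained at y = 0.5, x = 0.5:
  not y: Gödel ¬ of 0.5 = 0 (operand ≠ 0)
  (not y ∨ y) = max(0, 0.5) = 0.5
  not x: Gödel ¬ of 0.5 = 0 (operand ≠ 0)
  ((not y ∨ y) ∨ not x) = max(0.5, 0) = 0.5
  (((not y ∨ y) ∨ not x) ∨ x) = max(0.5, 0.5) = 0.5
  (x ∧ y) = min(0.5, 0.5) = 0.5
  ((x ∧ y) ∧ y) = min(0.5, 0.5) = 0.5
  (((x ∧ y) ∧ y) → y): 0.5 ≤ 0.5, so result = 1
  ((((not y ∨ y) ∨ not x) ∨ x) ∧ (((x ∧ y) ∧ y) → y)) = min(0.5, 1) = 0.5
Checking all 9 assignments confirms none give a value below 0.50.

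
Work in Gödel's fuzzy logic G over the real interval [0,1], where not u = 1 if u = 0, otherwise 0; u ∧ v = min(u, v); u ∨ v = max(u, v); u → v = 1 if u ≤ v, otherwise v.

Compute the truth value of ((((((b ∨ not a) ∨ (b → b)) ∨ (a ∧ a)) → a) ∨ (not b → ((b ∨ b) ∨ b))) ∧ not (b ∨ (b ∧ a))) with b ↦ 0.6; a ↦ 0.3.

0.00

not a: Gödel ¬ of 0.3 = 0 (operand ≠ 0)
(b ∨ not a) = max(0.6, 0) = 0.6
(b → b): 0.6 ≤ 0.6, so result = 1
((b ∨ not a) ∨ (b → b)) = max(0.6, 1) = 1
(a ∧ a) = min(0.3, 0.3) = 0.3
(((b ∨ not a) ∨ (b → b)) ∨ (a ∧ a)) = max(1, 0.3) = 1
((((b ∨ not a) ∨ (b → b)) ∨ (a ∧ a)) → a): 1 > 0.3, so result = 0.3
not b: Gödel ¬ of 0.6 = 0 (operand ≠ 0)
(b ∨ b) = max(0.6, 0.6) = 0.6
((b ∨ b) ∨ b) = max(0.6, 0.6) = 0.6
(not b → ((b ∨ b) ∨ b)): 0 ≤ 0.6, so result = 1
(((((b ∨ not a) ∨ (b → b)) ∨ (a ∧ a)) → a) ∨ (not b → ((b ∨ b) ∨ b))) = max(0.3, 1) = 1
(b ∧ a) = min(0.6, 0.3) = 0.3
(b ∨ (b ∧ a)) = max(0.6, 0.3) = 0.6
not (b ∨ (b ∧ a)): Gödel ¬ of 0.6 = 0 (operand ≠ 0)
((((((b ∨ not a) ∨ (b → b)) ∨ (a ∧ a)) → a) ∨ (not b → ((b ∨ b) ∨ b))) ∧ not (b ∨ (b ∧ a))) = min(1, 0) = 0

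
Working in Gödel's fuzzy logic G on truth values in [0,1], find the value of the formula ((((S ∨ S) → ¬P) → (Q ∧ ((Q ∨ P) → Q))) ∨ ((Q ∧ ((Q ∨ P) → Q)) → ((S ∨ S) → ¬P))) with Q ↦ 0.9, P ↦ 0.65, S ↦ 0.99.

1.00

(S ∨ S) = max(0.99, 0.99) = 0.99
¬P: Gödel ¬ of 0.65 = 0 (operand ≠ 0)
((S ∨ S) → ¬P): 0.99 > 0, so result = 0
(Q ∨ P) = max(0.9, 0.65) = 0.9
((Q ∨ P) → Q): 0.9 ≤ 0.9, so result = 1
(Q ∧ ((Q ∨ P) → Q)) = min(0.9, 1) = 0.9
(((S ∨ S) → ¬P) → (Q ∧ ((Q ∨ P) → Q))): 0 ≤ 0.9, so result = 1
(Q ∨ P) = max(0.9, 0.65) = 0.9
((Q ∨ P) → Q): 0.9 ≤ 0.9, so result = 1
(Q ∧ ((Q ∨ P) → Q)) = min(0.9, 1) = 0.9
(S ∨ S) = max(0.99, 0.99) = 0.99
¬P: Gödel ¬ of 0.65 = 0 (operand ≠ 0)
((S ∨ S) → ¬P): 0.99 > 0, so result = 0
((Q ∧ ((Q ∨ P) → Q)) → ((S ∨ S) → ¬P)): 0.9 > 0, so result = 0
((((S ∨ S) → ¬P) → (Q ∧ ((Q ∨ P) → Q))) ∨ ((Q ∧ ((Q ∨ P) → Q)) → ((S ∨ S) → ¬P))) = max(1, 0) = 1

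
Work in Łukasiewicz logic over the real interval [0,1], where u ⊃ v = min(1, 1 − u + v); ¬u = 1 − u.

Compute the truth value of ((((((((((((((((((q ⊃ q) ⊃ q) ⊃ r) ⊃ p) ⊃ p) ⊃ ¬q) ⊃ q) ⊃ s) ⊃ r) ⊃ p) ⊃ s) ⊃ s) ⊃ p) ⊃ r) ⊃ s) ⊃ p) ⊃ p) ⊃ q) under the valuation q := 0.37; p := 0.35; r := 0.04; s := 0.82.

0.37

(q ⊃ q): min(1, 1 − 0.37 + 0.37) = 1
((q ⊃ q) ⊃ q): min(1, 1 − 1 + 0.37) = 0.37
(((q ⊃ q) ⊃ q) ⊃ r): min(1, 1 − 0.37 + 0.04) = 0.67
((((q ⊃ q) ⊃ q) ⊃ r) ⊃ p): min(1, 1 − 0.67 + 0.35) = 0.68
(((((q ⊃ q) ⊃ q) ⊃ r) ⊃ p) ⊃ p): min(1, 1 − 0.68 + 0.35) = 0.67
¬q: Łukasiewicz ¬ gives 1 − 0.37 = 0.63
((((((q ⊃ q) ⊃ q) ⊃ r) ⊃ p) ⊃ p) ⊃ ¬q): min(1, 1 − 0.67 + 0.63) = 0.96
(((((((q ⊃ q) ⊃ q) ⊃ r) ⊃ p) ⊃ p) ⊃ ¬q) ⊃ q): min(1, 1 − 0.96 + 0.37) = 0.41
((((((((q ⊃ q) ⊃ q) ⊃ r) ⊃ p) ⊃ p) ⊃ ¬q) ⊃ q) ⊃ s): min(1, 1 − 0.41 + 0.82) = 1
(((((((((q ⊃ q) ⊃ q) ⊃ r) ⊃ p) ⊃ p) ⊃ ¬q) ⊃ q) ⊃ s) ⊃ r): min(1, 1 − 1 + 0.04) = 0.04
((((((((((q ⊃ q) ⊃ q) ⊃ r) ⊃ p) ⊃ p) ⊃ ¬q) ⊃ q) ⊃ s) ⊃ r) ⊃ p): min(1, 1 − 0.04 + 0.35) = 1
(((((((((((q ⊃ q) ⊃ q) ⊃ r) ⊃ p) ⊃ p) ⊃ ¬q) ⊃ q) ⊃ s) ⊃ r) ⊃ p) ⊃ s): min(1, 1 − 1 + 0.82) = 0.82
((((((((((((q ⊃ q) ⊃ q) ⊃ r) ⊃ p) ⊃ p) ⊃ ¬q) ⊃ q) ⊃ s) ⊃ r) ⊃ p) ⊃ s) ⊃ s): min(1, 1 − 0.82 + 0.82) = 1
(((((((((((((q ⊃ q) ⊃ q) ⊃ r) ⊃ p) ⊃ p) ⊃ ¬q) ⊃ q) ⊃ s) ⊃ r) ⊃ p) ⊃ s) ⊃ s) ⊃ p): min(1, 1 − 1 + 0.35) = 0.35
((((((((((((((q ⊃ q) ⊃ q) ⊃ r) ⊃ p) ⊃ p) ⊃ ¬q) ⊃ q) ⊃ s) ⊃ r) ⊃ p) ⊃ s) ⊃ s) ⊃ p) ⊃ r): min(1, 1 − 0.35 + 0.04) = 0.69
(((((((((((((((q ⊃ q) ⊃ q) ⊃ r) ⊃ p) ⊃ p) ⊃ ¬q) ⊃ q) ⊃ s) ⊃ r) ⊃ p) ⊃ s) ⊃ s) ⊃ p) ⊃ r) ⊃ s): min(1, 1 − 0.69 + 0.82) = 1
((((((((((((((((q ⊃ q) ⊃ q) ⊃ r) ⊃ p) ⊃ p) ⊃ ¬q) ⊃ q) ⊃ s) ⊃ r) ⊃ p) ⊃ s) ⊃ s) ⊃ p) ⊃ r) ⊃ s) ⊃ p): min(1, 1 − 1 + 0.35) = 0.35
(((((((((((((((((q ⊃ q) ⊃ q) ⊃ r) ⊃ p) ⊃ p) ⊃ ¬q) ⊃ q) ⊃ s) ⊃ r) ⊃ p) ⊃ s) ⊃ s) ⊃ p) ⊃ r) ⊃ s) ⊃ p) ⊃ p): min(1, 1 − 0.35 + 0.35) = 1
((((((((((((((((((q ⊃ q) ⊃ q) ⊃ r) ⊃ p) ⊃ p) ⊃ ¬q) ⊃ q) ⊃ s) ⊃ r) ⊃ p) ⊃ s) ⊃ s) ⊃ p) ⊃ r) ⊃ s) ⊃ p) ⊃ p) ⊃ q): min(1, 1 − 1 + 0.37) = 0.37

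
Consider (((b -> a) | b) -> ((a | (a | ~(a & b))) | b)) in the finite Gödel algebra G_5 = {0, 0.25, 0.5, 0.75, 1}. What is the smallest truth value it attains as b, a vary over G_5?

0.25

The minimum is attained at b = 0.25, a = 0.25:
  (b -> a): 0.25 ≤ 0.25, so result = 1
  ((b -> a) | b) = max(1, 0.25) = 1
  (a & b) = min(0.25, 0.25) = 0.25
  ~(a & b): Gödel ¬ of 0.25 = 0 (operand ≠ 0)
  (a | ~(a & b)) = max(0.25, 0) = 0.25
  (a | (a | ~(a & b))) = max(0.25, 0.25) = 0.25
  ((a | (a | ~(a & b))) | b) = max(0.25, 0.25) = 0.25
  (((b -> a) | b) -> ((a | (a | ~(a & b))) | b)): 1 > 0.25, so result = 0.25
Checking all 25 assignments confirms none give a value below 0.25.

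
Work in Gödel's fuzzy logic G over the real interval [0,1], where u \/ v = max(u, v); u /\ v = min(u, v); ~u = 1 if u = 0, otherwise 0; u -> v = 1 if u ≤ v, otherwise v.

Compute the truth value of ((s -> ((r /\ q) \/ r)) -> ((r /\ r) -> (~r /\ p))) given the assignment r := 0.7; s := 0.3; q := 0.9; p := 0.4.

(r /\ q) = min(0.7, 0.9) = 0.7
((r /\ q) \/ r) = max(0.7, 0.7) = 0.7
(s -> ((r /\ q) \/ r)): 0.3 ≤ 0.7, so result = 1
(r /\ r) = min(0.7, 0.7) = 0.7
~r: Gödel ¬ of 0.7 = 0 (operand ≠ 0)
(~r /\ p) = min(0, 0.4) = 0
((r /\ r) -> (~r /\ p)): 0.7 > 0, so result = 0
((s -> ((r /\ q) \/ r)) -> ((r /\ r) -> (~r /\ p))): 1 > 0, so result = 0

0.00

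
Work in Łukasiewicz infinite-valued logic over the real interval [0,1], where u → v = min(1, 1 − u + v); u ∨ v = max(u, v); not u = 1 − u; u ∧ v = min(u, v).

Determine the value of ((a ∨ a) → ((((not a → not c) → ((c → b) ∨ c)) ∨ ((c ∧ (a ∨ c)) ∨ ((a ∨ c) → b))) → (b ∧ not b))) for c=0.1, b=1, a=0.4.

0.60

(a ∨ a) = max(0.4, 0.4) = 0.4
not a: Łukasiewicz ¬ gives 1 − 0.4 = 0.6
not c: Łukasiewicz ¬ gives 1 − 0.1 = 0.9
(not a → not c): min(1, 1 − 0.6 + 0.9) = 1
(c → b): min(1, 1 − 0.1 + 1) = 1
((c → b) ∨ c) = max(1, 0.1) = 1
((not a → not c) → ((c → b) ∨ c)): min(1, 1 − 1 + 1) = 1
(a ∨ c) = max(0.4, 0.1) = 0.4
(c ∧ (a ∨ c)) = min(0.1, 0.4) = 0.1
(a ∨ c) = max(0.4, 0.1) = 0.4
((a ∨ c) → b): min(1, 1 − 0.4 + 1) = 1
((c ∧ (a ∨ c)) ∨ ((a ∨ c) → b)) = max(0.1, 1) = 1
(((not a → not c) → ((c → b) ∨ c)) ∨ ((c ∧ (a ∨ c)) ∨ ((a ∨ c) → b))) = max(1, 1) = 1
not b: Łukasiewicz ¬ gives 1 − 1 = 0
(b ∧ not b) = min(1, 0) = 0
((((not a → not c) → ((c → b) ∨ c)) ∨ ((c ∧ (a ∨ c)) ∨ ((a ∨ c) → b))) → (b ∧ not b)): min(1, 1 − 1 + 0) = 0
((a ∨ a) → ((((not a → not c) → ((c → b) ∨ c)) ∨ ((c ∧ (a ∨ c)) ∨ ((a ∨ c) → b))) → (b ∧ not b))): min(1, 1 − 0.4 + 0) = 0.6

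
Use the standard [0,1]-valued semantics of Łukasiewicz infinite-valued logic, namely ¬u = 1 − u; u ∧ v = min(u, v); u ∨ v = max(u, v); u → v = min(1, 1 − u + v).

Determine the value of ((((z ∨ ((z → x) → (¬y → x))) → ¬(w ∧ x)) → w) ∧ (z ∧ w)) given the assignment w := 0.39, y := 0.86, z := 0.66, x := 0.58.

(z → x): min(1, 1 − 0.66 + 0.58) = 0.92
¬y: Łukasiewicz ¬ gives 1 − 0.86 = 0.14
(¬y → x): min(1, 1 − 0.14 + 0.58) = 1
((z → x) → (¬y → x)): min(1, 1 − 0.92 + 1) = 1
(z ∨ ((z → x) → (¬y → x))) = max(0.66, 1) = 1
(w ∧ x) = min(0.39, 0.58) = 0.39
¬(w ∧ x): Łukasiewicz ¬ gives 1 − 0.39 = 0.61
((z ∨ ((z → x) → (¬y → x))) → ¬(w ∧ x)): min(1, 1 − 1 + 0.61) = 0.61
(((z ∨ ((z → x) → (¬y → x))) → ¬(w ∧ x)) → w): min(1, 1 − 0.61 + 0.39) = 0.78
(z ∧ w) = min(0.66, 0.39) = 0.39
((((z ∨ ((z → x) → (¬y → x))) → ¬(w ∧ x)) → w) ∧ (z ∧ w)) = min(0.78, 0.39) = 0.39

0.39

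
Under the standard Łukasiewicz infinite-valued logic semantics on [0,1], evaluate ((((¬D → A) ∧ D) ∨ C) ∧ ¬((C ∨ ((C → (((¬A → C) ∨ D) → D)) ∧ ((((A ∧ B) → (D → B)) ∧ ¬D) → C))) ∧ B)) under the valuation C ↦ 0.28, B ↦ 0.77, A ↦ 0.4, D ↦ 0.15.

¬D: Łukasiewicz ¬ gives 1 − 0.15 = 0.85
(¬D → A): min(1, 1 − 0.85 + 0.4) = 0.55
((¬D → A) ∧ D) = min(0.55, 0.15) = 0.15
(((¬D → A) ∧ D) ∨ C) = max(0.15, 0.28) = 0.28
¬A: Łukasiewicz ¬ gives 1 − 0.4 = 0.6
(¬A → C): min(1, 1 − 0.6 + 0.28) = 0.68
((¬A → C) ∨ D) = max(0.68, 0.15) = 0.68
(((¬A → C) ∨ D) → D): min(1, 1 − 0.68 + 0.15) = 0.47
(C → (((¬A → C) ∨ D) → D)): min(1, 1 − 0.28 + 0.47) = 1
(A ∧ B) = min(0.4, 0.77) = 0.4
(D → B): min(1, 1 − 0.15 + 0.77) = 1
((A ∧ B) → (D → B)): min(1, 1 − 0.4 + 1) = 1
¬D: Łukasiewicz ¬ gives 1 − 0.15 = 0.85
(((A ∧ B) → (D → B)) ∧ ¬D) = min(1, 0.85) = 0.85
((((A ∧ B) → (D → B)) ∧ ¬D) → C): min(1, 1 − 0.85 + 0.28) = 0.43
((C → (((¬A → C) ∨ D) → D)) ∧ ((((A ∧ B) → (D → B)) ∧ ¬D) → C)) = min(1, 0.43) = 0.43
(C ∨ ((C → (((¬A → C) ∨ D) → D)) ∧ ((((A ∧ B) → (D → B)) ∧ ¬D) → C))) = max(0.28, 0.43) = 0.43
((C ∨ ((C → (((¬A → C) ∨ D) → D)) ∧ ((((A ∧ B) → (D → B)) ∧ ¬D) → C))) ∧ B) = min(0.43, 0.77) = 0.43
¬((C ∨ ((C → (((¬A → C) ∨ D) → D)) ∧ ((((A ∧ B) → (D → B)) ∧ ¬D) → C))) ∧ B): Łukasiewicz ¬ gives 1 − 0.43 = 0.57
((((¬D → A) ∧ D) ∨ C) ∧ ¬((C ∨ ((C → (((¬A → C) ∨ D) → D)) ∧ ((((A ∧ B) → (D → B)) ∧ ¬D) → C))) ∧ B)) = min(0.28, 0.57) = 0.28

0.28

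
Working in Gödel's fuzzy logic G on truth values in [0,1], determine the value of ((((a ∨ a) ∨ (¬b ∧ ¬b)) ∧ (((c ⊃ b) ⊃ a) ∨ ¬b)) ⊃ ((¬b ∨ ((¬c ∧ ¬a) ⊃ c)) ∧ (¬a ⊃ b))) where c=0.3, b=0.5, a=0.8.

(a ∨ a) = max(0.8, 0.8) = 0.8
¬b: Gödel ¬ of 0.5 = 0 (operand ≠ 0)
¬b: Gödel ¬ of 0.5 = 0 (operand ≠ 0)
(¬b ∧ ¬b) = min(0, 0) = 0
((a ∨ a) ∨ (¬b ∧ ¬b)) = max(0.8, 0) = 0.8
(c ⊃ b): 0.3 ≤ 0.5, so result = 1
((c ⊃ b) ⊃ a): 1 > 0.8, so result = 0.8
¬b: Gödel ¬ of 0.5 = 0 (operand ≠ 0)
(((c ⊃ b) ⊃ a) ∨ ¬b) = max(0.8, 0) = 0.8
(((a ∨ a) ∨ (¬b ∧ ¬b)) ∧ (((c ⊃ b) ⊃ a) ∨ ¬b)) = min(0.8, 0.8) = 0.8
¬b: Gödel ¬ of 0.5 = 0 (operand ≠ 0)
¬c: Gödel ¬ of 0.3 = 0 (operand ≠ 0)
¬a: Gödel ¬ of 0.8 = 0 (operand ≠ 0)
(¬c ∧ ¬a) = min(0, 0) = 0
((¬c ∧ ¬a) ⊃ c): 0 ≤ 0.3, so result = 1
(¬b ∨ ((¬c ∧ ¬a) ⊃ c)) = max(0, 1) = 1
¬a: Gödel ¬ of 0.8 = 0 (operand ≠ 0)
(¬a ⊃ b): 0 ≤ 0.5, so result = 1
((¬b ∨ ((¬c ∧ ¬a) ⊃ c)) ∧ (¬a ⊃ b)) = min(1, 1) = 1
((((a ∨ a) ∨ (¬b ∧ ¬b)) ∧ (((c ⊃ b) ⊃ a) ∨ ¬b)) ⊃ ((¬b ∨ ((¬c ∧ ¬a) ⊃ c)) ∧ (¬a ⊃ b))): 0.8 ≤ 1, so result = 1

1.00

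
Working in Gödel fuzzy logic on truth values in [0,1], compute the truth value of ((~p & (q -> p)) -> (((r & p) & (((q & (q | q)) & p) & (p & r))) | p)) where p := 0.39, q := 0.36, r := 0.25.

1.00

~p: Gödel ¬ of 0.39 = 0 (operand ≠ 0)
(q -> p): 0.36 ≤ 0.39, so result = 1
(~p & (q -> p)) = min(0, 1) = 0
(r & p) = min(0.25, 0.39) = 0.25
(q | q) = max(0.36, 0.36) = 0.36
(q & (q | q)) = min(0.36, 0.36) = 0.36
((q & (q | q)) & p) = min(0.36, 0.39) = 0.36
(p & r) = min(0.39, 0.25) = 0.25
(((q & (q | q)) & p) & (p & r)) = min(0.36, 0.25) = 0.25
((r & p) & (((q & (q | q)) & p) & (p & r))) = min(0.25, 0.25) = 0.25
(((r & p) & (((q & (q | q)) & p) & (p & r))) | p) = max(0.25, 0.39) = 0.39
((~p & (q -> p)) -> (((r & p) & (((q & (q | q)) & p) & (p & r))) | p)): 0 ≤ 0.39, so result = 1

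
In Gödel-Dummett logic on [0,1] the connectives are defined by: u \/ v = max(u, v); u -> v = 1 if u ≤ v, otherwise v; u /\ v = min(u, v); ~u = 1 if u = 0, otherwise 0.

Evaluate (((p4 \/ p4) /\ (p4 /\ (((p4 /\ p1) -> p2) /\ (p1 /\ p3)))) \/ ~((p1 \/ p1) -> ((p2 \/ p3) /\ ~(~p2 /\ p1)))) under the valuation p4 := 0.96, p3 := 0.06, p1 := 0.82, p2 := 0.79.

0.06

(p4 \/ p4) = max(0.96, 0.96) = 0.96
(p4 /\ p1) = min(0.96, 0.82) = 0.82
((p4 /\ p1) -> p2): 0.82 > 0.79, so result = 0.79
(p1 /\ p3) = min(0.82, 0.06) = 0.06
(((p4 /\ p1) -> p2) /\ (p1 /\ p3)) = min(0.79, 0.06) = 0.06
(p4 /\ (((p4 /\ p1) -> p2) /\ (p1 /\ p3))) = min(0.96, 0.06) = 0.06
((p4 \/ p4) /\ (p4 /\ (((p4 /\ p1) -> p2) /\ (p1 /\ p3)))) = min(0.96, 0.06) = 0.06
(p1 \/ p1) = max(0.82, 0.82) = 0.82
(p2 \/ p3) = max(0.79, 0.06) = 0.79
~p2: Gödel ¬ of 0.79 = 0 (operand ≠ 0)
(~p2 /\ p1) = min(0, 0.82) = 0
~(~p2 /\ p1): Gödel ¬ of 0 = 1 (operand is 0)
((p2 \/ p3) /\ ~(~p2 /\ p1)) = min(0.79, 1) = 0.79
((p1 \/ p1) -> ((p2 \/ p3) /\ ~(~p2 /\ p1))): 0.82 > 0.79, so result = 0.79
~((p1 \/ p1) -> ((p2 \/ p3) /\ ~(~p2 /\ p1))): Gödel ¬ of 0.79 = 0 (operand ≠ 0)
(((p4 \/ p4) /\ (p4 /\ (((p4 /\ p1) -> p2) /\ (p1 /\ p3)))) \/ ~((p1 \/ p1) -> ((p2 \/ p3) /\ ~(~p2 /\ p1)))) = max(0.06, 0) = 0.06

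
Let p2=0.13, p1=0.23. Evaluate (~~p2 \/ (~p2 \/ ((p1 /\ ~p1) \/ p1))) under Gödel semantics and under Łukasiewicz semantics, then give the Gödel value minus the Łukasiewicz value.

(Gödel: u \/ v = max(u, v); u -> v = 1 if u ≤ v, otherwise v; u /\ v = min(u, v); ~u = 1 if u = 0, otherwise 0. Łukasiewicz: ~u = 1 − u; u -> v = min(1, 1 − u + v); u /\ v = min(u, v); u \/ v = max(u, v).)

Gödel evaluation:
  ~p2: Gödel ¬ of 0.13 = 0 (operand ≠ 0)
  ~~p2: Gödel ¬ of 0 = 1 (operand is 0)
  ~p2: Gödel ¬ of 0.13 = 0 (operand ≠ 0)
  ~p1: Gödel ¬ of 0.23 = 0 (operand ≠ 0)
  (p1 /\ ~p1) = min(0.23, 0) = 0
  ((p1 /\ ~p1) \/ p1) = max(0, 0.23) = 0.23
  (~p2 \/ ((p1 /\ ~p1) \/ p1)) = max(0, 0.23) = 0.23
  (~~p2 \/ (~p2 \/ ((p1 /\ ~p1) \/ p1))) = max(1, 0.23) = 1
  Gödel value = 1
Łukasiewicz evaluation:
  ~p2: Łukasiewicz ¬ gives 1 − 0.13 = 0.87
  ~~p2: Łukasiewicz ¬ gives 1 − 0.87 = 0.13
  ~p2: Łukasiewicz ¬ gives 1 − 0.13 = 0.87
  ~p1: Łukasiewicz ¬ gives 1 − 0.23 = 0.77
  (p1 /\ ~p1) = min(0.23, 0.77) = 0.23
  ((p1 /\ ~p1) \/ p1) = max(0.23, 0.23) = 0.23
  (~p2 \/ ((p1 /\ ~p1) \/ p1)) = max(0.87, 0.23) = 0.87
  (~~p2 \/ (~p2 \/ ((p1 /\ ~p1) \/ p1))) = max(0.13, 0.87) = 0.87
  Łukasiewicz value = 0.87
Difference: 1 − 0.87 = 0.13

0.13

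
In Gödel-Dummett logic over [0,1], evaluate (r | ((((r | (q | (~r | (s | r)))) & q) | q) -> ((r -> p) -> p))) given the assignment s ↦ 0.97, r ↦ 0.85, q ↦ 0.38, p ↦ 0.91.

~r: Gödel ¬ of 0.85 = 0 (operand ≠ 0)
(s | r) = max(0.97, 0.85) = 0.97
(~r | (s | r)) = max(0, 0.97) = 0.97
(q | (~r | (s | r))) = max(0.38, 0.97) = 0.97
(r | (q | (~r | (s | r)))) = max(0.85, 0.97) = 0.97
((r | (q | (~r | (s | r)))) & q) = min(0.97, 0.38) = 0.38
(((r | (q | (~r | (s | r)))) & q) | q) = max(0.38, 0.38) = 0.38
(r -> p): 0.85 ≤ 0.91, so result = 1
((r -> p) -> p): 1 > 0.91, so result = 0.91
((((r | (q | (~r | (s | r)))) & q) | q) -> ((r -> p) -> p)): 0.38 ≤ 0.91, so result = 1
(r | ((((r | (q | (~r | (s | r)))) & q) | q) -> ((r -> p) -> p))) = max(0.85, 1) = 1

1.00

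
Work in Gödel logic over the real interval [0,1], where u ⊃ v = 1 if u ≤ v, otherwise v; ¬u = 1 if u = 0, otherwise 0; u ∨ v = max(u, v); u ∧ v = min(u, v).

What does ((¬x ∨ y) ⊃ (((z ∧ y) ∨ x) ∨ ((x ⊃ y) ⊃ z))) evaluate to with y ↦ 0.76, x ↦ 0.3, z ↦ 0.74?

¬x: Gödel ¬ of 0.3 = 0 (operand ≠ 0)
(¬x ∨ y) = max(0, 0.76) = 0.76
(z ∧ y) = min(0.74, 0.76) = 0.74
((z ∧ y) ∨ x) = max(0.74, 0.3) = 0.74
(x ⊃ y): 0.3 ≤ 0.76, so result = 1
((x ⊃ y) ⊃ z): 1 > 0.74, so result = 0.74
(((z ∧ y) ∨ x) ∨ ((x ⊃ y) ⊃ z)) = max(0.74, 0.74) = 0.74
((¬x ∨ y) ⊃ (((z ∧ y) ∨ x) ∨ ((x ⊃ y) ⊃ z))): 0.76 > 0.74, so result = 0.74

0.74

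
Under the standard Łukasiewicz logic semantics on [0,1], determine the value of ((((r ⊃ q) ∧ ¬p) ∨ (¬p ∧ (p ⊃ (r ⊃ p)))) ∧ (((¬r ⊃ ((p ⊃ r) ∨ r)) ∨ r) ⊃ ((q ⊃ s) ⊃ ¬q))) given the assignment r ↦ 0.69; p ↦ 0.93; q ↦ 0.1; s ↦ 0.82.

0.07

(r ⊃ q): min(1, 1 − 0.69 + 0.1) = 0.41
¬p: Łukasiewicz ¬ gives 1 − 0.93 = 0.07
((r ⊃ q) ∧ ¬p) = min(0.41, 0.07) = 0.07
¬p: Łukasiewicz ¬ gives 1 − 0.93 = 0.07
(r ⊃ p): min(1, 1 − 0.69 + 0.93) = 1
(p ⊃ (r ⊃ p)): min(1, 1 − 0.93 + 1) = 1
(¬p ∧ (p ⊃ (r ⊃ p))) = min(0.07, 1) = 0.07
(((r ⊃ q) ∧ ¬p) ∨ (¬p ∧ (p ⊃ (r ⊃ p)))) = max(0.07, 0.07) = 0.07
¬r: Łukasiewicz ¬ gives 1 − 0.69 = 0.31
(p ⊃ r): min(1, 1 − 0.93 + 0.69) = 0.76
((p ⊃ r) ∨ r) = max(0.76, 0.69) = 0.76
(¬r ⊃ ((p ⊃ r) ∨ r)): min(1, 1 − 0.31 + 0.76) = 1
((¬r ⊃ ((p ⊃ r) ∨ r)) ∨ r) = max(1, 0.69) = 1
(q ⊃ s): min(1, 1 − 0.1 + 0.82) = 1
¬q: Łukasiewicz ¬ gives 1 − 0.1 = 0.9
((q ⊃ s) ⊃ ¬q): min(1, 1 − 1 + 0.9) = 0.9
(((¬r ⊃ ((p ⊃ r) ∨ r)) ∨ r) ⊃ ((q ⊃ s) ⊃ ¬q)): min(1, 1 − 1 + 0.9) = 0.9
((((r ⊃ q) ∧ ¬p) ∨ (¬p ∧ (p ⊃ (r ⊃ p)))) ∧ (((¬r ⊃ ((p ⊃ r) ∨ r)) ∨ r) ⊃ ((q ⊃ s) ⊃ ¬q))) = min(0.07, 0.9) = 0.07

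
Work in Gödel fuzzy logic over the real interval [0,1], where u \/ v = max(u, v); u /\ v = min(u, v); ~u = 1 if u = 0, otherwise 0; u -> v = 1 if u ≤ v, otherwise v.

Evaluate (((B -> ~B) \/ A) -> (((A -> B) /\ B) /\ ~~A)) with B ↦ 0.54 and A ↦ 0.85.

0.54

~B: Gödel ¬ of 0.54 = 0 (operand ≠ 0)
(B -> ~B): 0.54 > 0, so result = 0
((B -> ~B) \/ A) = max(0, 0.85) = 0.85
(A -> B): 0.85 > 0.54, so result = 0.54
((A -> B) /\ B) = min(0.54, 0.54) = 0.54
~A: Gödel ¬ of 0.85 = 0 (operand ≠ 0)
~~A: Gödel ¬ of 0 = 1 (operand is 0)
(((A -> B) /\ B) /\ ~~A) = min(0.54, 1) = 0.54
(((B -> ~B) \/ A) -> (((A -> B) /\ B) /\ ~~A)): 0.85 > 0.54, so result = 0.54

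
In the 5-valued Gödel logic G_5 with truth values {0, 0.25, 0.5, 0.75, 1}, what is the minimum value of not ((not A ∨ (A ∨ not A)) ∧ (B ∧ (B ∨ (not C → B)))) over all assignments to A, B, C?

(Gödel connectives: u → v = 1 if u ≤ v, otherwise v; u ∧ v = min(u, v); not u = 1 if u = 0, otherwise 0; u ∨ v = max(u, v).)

0.00

The minimum is attained at A = 0, B = 0.25, C = 0:
  not A: Gödel ¬ of 0 = 1 (operand is 0)
  not A: Gödel ¬ of 0 = 1 (operand is 0)
  (A ∨ not A) = max(0, 1) = 1
  (not A ∨ (A ∨ not A)) = max(1, 1) = 1
  not C: Gödel ¬ of 0 = 1 (operand is 0)
  (not C → B): 1 > 0.25, so result = 0.25
  (B ∨ (not C → B)) = max(0.25, 0.25) = 0.25
  (B ∧ (B ∨ (not C → B))) = min(0.25, 0.25) = 0.25
  ((not A ∨ (A ∨ not A)) ∧ (B ∧ (B ∨ (not C → B)))) = min(1, 0.25) = 0.25
  not ((not A ∨ (A ∨ not A)) ∧ (B ∧ (B ∨ (not C → B)))): Gödel ¬ of 0.25 = 0 (operand ≠ 0)
Checking all 125 assignments confirms none give a value below 0.00.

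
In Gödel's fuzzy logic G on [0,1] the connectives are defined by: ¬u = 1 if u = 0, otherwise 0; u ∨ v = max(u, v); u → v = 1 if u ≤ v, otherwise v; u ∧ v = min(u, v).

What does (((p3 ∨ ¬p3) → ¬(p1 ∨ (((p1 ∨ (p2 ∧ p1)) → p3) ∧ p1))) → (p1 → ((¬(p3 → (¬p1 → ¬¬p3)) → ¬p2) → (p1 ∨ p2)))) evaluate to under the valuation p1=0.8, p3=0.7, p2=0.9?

1.00

¬p3: Gödel ¬ of 0.7 = 0 (operand ≠ 0)
(p3 ∨ ¬p3) = max(0.7, 0) = 0.7
(p2 ∧ p1) = min(0.9, 0.8) = 0.8
(p1 ∨ (p2 ∧ p1)) = max(0.8, 0.8) = 0.8
((p1 ∨ (p2 ∧ p1)) → p3): 0.8 > 0.7, so result = 0.7
(((p1 ∨ (p2 ∧ p1)) → p3) ∧ p1) = min(0.7, 0.8) = 0.7
(p1 ∨ (((p1 ∨ (p2 ∧ p1)) → p3) ∧ p1)) = max(0.8, 0.7) = 0.8
¬(p1 ∨ (((p1 ∨ (p2 ∧ p1)) → p3) ∧ p1)): Gödel ¬ of 0.8 = 0 (operand ≠ 0)
((p3 ∨ ¬p3) → ¬(p1 ∨ (((p1 ∨ (p2 ∧ p1)) → p3) ∧ p1))): 0.7 > 0, so result = 0
¬p1: Gödel ¬ of 0.8 = 0 (operand ≠ 0)
¬p3: Gödel ¬ of 0.7 = 0 (operand ≠ 0)
¬¬p3: Gödel ¬ of 0 = 1 (operand is 0)
(¬p1 → ¬¬p3): 0 ≤ 1, so result = 1
(p3 → (¬p1 → ¬¬p3)): 0.7 ≤ 1, so result = 1
¬(p3 → (¬p1 → ¬¬p3)): Gödel ¬ of 1 = 0 (operand ≠ 0)
¬p2: Gödel ¬ of 0.9 = 0 (operand ≠ 0)
(¬(p3 → (¬p1 → ¬¬p3)) → ¬p2): 0 ≤ 0, so result = 1
(p1 ∨ p2) = max(0.8, 0.9) = 0.9
((¬(p3 → (¬p1 → ¬¬p3)) → ¬p2) → (p1 ∨ p2)): 1 > 0.9, so result = 0.9
(p1 → ((¬(p3 → (¬p1 → ¬¬p3)) → ¬p2) → (p1 ∨ p2))): 0.8 ≤ 0.9, so result = 1
(((p3 ∨ ¬p3) → ¬(p1 ∨ (((p1 ∨ (p2 ∧ p1)) → p3) ∧ p1))) → (p1 → ((¬(p3 → (¬p1 → ¬¬p3)) → ¬p2) → (p1 ∨ p2)))): 0 ≤ 1, so result = 1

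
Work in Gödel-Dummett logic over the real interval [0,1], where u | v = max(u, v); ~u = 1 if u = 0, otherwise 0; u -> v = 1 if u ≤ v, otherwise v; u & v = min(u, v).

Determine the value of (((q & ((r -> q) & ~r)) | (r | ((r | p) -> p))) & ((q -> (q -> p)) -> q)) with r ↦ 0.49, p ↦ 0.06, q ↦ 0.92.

(r -> q): 0.49 ≤ 0.92, so result = 1
~r: Gödel ¬ of 0.49 = 0 (operand ≠ 0)
((r -> q) & ~r) = min(1, 0) = 0
(q & ((r -> q) & ~r)) = min(0.92, 0) = 0
(r | p) = max(0.49, 0.06) = 0.49
((r | p) -> p): 0.49 > 0.06, so result = 0.06
(r | ((r | p) -> p)) = max(0.49, 0.06) = 0.49
((q & ((r -> q) & ~r)) | (r | ((r | p) -> p))) = max(0, 0.49) = 0.49
(q -> p): 0.92 > 0.06, so result = 0.06
(q -> (q -> p)): 0.92 > 0.06, so result = 0.06
((q -> (q -> p)) -> q): 0.06 ≤ 0.92, so result = 1
(((q & ((r -> q) & ~r)) | (r | ((r | p) -> p))) & ((q -> (q -> p)) -> q)) = min(0.49, 1) = 0.49

0.49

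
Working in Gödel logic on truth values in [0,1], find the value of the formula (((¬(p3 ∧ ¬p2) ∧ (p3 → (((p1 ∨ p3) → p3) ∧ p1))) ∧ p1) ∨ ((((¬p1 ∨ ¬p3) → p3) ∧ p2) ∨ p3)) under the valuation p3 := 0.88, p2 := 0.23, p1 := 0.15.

0.88

¬p2: Gödel ¬ of 0.23 = 0 (operand ≠ 0)
(p3 ∧ ¬p2) = min(0.88, 0) = 0
¬(p3 ∧ ¬p2): Gödel ¬ of 0 = 1 (operand is 0)
(p1 ∨ p3) = max(0.15, 0.88) = 0.88
((p1 ∨ p3) → p3): 0.88 ≤ 0.88, so result = 1
(((p1 ∨ p3) → p3) ∧ p1) = min(1, 0.15) = 0.15
(p3 → (((p1 ∨ p3) → p3) ∧ p1)): 0.88 > 0.15, so result = 0.15
(¬(p3 ∧ ¬p2) ∧ (p3 → (((p1 ∨ p3) → p3) ∧ p1))) = min(1, 0.15) = 0.15
((¬(p3 ∧ ¬p2) ∧ (p3 → (((p1 ∨ p3) → p3) ∧ p1))) ∧ p1) = min(0.15, 0.15) = 0.15
¬p1: Gödel ¬ of 0.15 = 0 (operand ≠ 0)
¬p3: Gödel ¬ of 0.88 = 0 (operand ≠ 0)
(¬p1 ∨ ¬p3) = max(0, 0) = 0
((¬p1 ∨ ¬p3) → p3): 0 ≤ 0.88, so result = 1
(((¬p1 ∨ ¬p3) → p3) ∧ p2) = min(1, 0.23) = 0.23
((((¬p1 ∨ ¬p3) → p3) ∧ p2) ∨ p3) = max(0.23, 0.88) = 0.88
(((¬(p3 ∧ ¬p2) ∧ (p3 → (((p1 ∨ p3) → p3) ∧ p1))) ∧ p1) ∨ ((((¬p1 ∨ ¬p3) → p3) ∧ p2) ∨ p3)) = max(0.15, 0.88) = 0.88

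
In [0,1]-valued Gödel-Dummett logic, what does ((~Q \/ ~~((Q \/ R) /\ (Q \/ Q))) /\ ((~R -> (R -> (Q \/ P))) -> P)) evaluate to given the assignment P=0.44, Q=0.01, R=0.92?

~Q: Gödel ¬ of 0.01 = 0 (operand ≠ 0)
(Q \/ R) = max(0.01, 0.92) = 0.92
(Q \/ Q) = max(0.01, 0.01) = 0.01
((Q \/ R) /\ (Q \/ Q)) = min(0.92, 0.01) = 0.01
~((Q \/ R) /\ (Q \/ Q)): Gödel ¬ of 0.01 = 0 (operand ≠ 0)
~~((Q \/ R) /\ (Q \/ Q)): Gödel ¬ of 0 = 1 (operand is 0)
(~Q \/ ~~((Q \/ R) /\ (Q \/ Q))) = max(0, 1) = 1
~R: Gödel ¬ of 0.92 = 0 (operand ≠ 0)
(Q \/ P) = max(0.01, 0.44) = 0.44
(R -> (Q \/ P)): 0.92 > 0.44, so result = 0.44
(~R -> (R -> (Q \/ P))): 0 ≤ 0.44, so result = 1
((~R -> (R -> (Q \/ P))) -> P): 1 > 0.44, so result = 0.44
((~Q \/ ~~((Q \/ R) /\ (Q \/ Q))) /\ ((~R -> (R -> (Q \/ P))) -> P)) = min(1, 0.44) = 0.44

0.44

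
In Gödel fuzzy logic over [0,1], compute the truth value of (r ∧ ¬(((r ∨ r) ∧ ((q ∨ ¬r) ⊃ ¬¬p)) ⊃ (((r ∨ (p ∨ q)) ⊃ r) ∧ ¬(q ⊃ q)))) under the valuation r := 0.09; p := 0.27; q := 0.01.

(r ∨ r) = max(0.09, 0.09) = 0.09
¬r: Gödel ¬ of 0.09 = 0 (operand ≠ 0)
(q ∨ ¬r) = max(0.01, 0) = 0.01
¬p: Gödel ¬ of 0.27 = 0 (operand ≠ 0)
¬¬p: Gödel ¬ of 0 = 1 (operand is 0)
((q ∨ ¬r) ⊃ ¬¬p): 0.01 ≤ 1, so result = 1
((r ∨ r) ∧ ((q ∨ ¬r) ⊃ ¬¬p)) = min(0.09, 1) = 0.09
(p ∨ q) = max(0.27, 0.01) = 0.27
(r ∨ (p ∨ q)) = max(0.09, 0.27) = 0.27
((r ∨ (p ∨ q)) ⊃ r): 0.27 > 0.09, so result = 0.09
(q ⊃ q): 0.01 ≤ 0.01, so result = 1
¬(q ⊃ q): Gödel ¬ of 1 = 0 (operand ≠ 0)
(((r ∨ (p ∨ q)) ⊃ r) ∧ ¬(q ⊃ q)) = min(0.09, 0) = 0
(((r ∨ r) ∧ ((q ∨ ¬r) ⊃ ¬¬p)) ⊃ (((r ∨ (p ∨ q)) ⊃ r) ∧ ¬(q ⊃ q))): 0.09 > 0, so result = 0
¬(((r ∨ r) ∧ ((q ∨ ¬r) ⊃ ¬¬p)) ⊃ (((r ∨ (p ∨ q)) ⊃ r) ∧ ¬(q ⊃ q))): Gödel ¬ of 0 = 1 (operand is 0)
(r ∧ ¬(((r ∨ r) ∧ ((q ∨ ¬r) ⊃ ¬¬p)) ⊃ (((r ∨ (p ∨ q)) ⊃ r) ∧ ¬(q ⊃ q)))) = min(0.09, 1) = 0.09

0.09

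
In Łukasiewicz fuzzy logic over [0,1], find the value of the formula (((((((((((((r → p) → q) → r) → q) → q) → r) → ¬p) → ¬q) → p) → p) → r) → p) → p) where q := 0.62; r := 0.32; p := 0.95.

0.95

(r → p): min(1, 1 − 0.32 + 0.95) = 1
((r → p) → q): min(1, 1 − 1 + 0.62) = 0.62
(((r → p) → q) → r): min(1, 1 − 0.62 + 0.32) = 0.7
((((r → p) → q) → r) → q): min(1, 1 − 0.7 + 0.62) = 0.92
(((((r → p) → q) → r) → q) → q): min(1, 1 − 0.92 + 0.62) = 0.7
((((((r → p) → q) → r) → q) → q) → r): min(1, 1 − 0.7 + 0.32) = 0.62
¬p: Łukasiewicz ¬ gives 1 − 0.95 = 0.05
(((((((r → p) → q) → r) → q) → q) → r) → ¬p): min(1, 1 − 0.62 + 0.05) = 0.43
¬q: Łukasiewicz ¬ gives 1 − 0.62 = 0.38
((((((((r → p) → q) → r) → q) → q) → r) → ¬p) → ¬q): min(1, 1 − 0.43 + 0.38) = 0.95
(((((((((r → p) → q) → r) → q) → q) → r) → ¬p) → ¬q) → p): min(1, 1 − 0.95 + 0.95) = 1
((((((((((r → p) → q) → r) → q) → q) → r) → ¬p) → ¬q) → p) → p): min(1, 1 − 1 + 0.95) = 0.95
(((((((((((r → p) → q) → r) → q) → q) → r) → ¬p) → ¬q) → p) → p) → r): min(1, 1 − 0.95 + 0.32) = 0.37
((((((((((((r → p) → q) → r) → q) → q) → r) → ¬p) → ¬q) → p) → p) → r) → p): min(1, 1 − 0.37 + 0.95) = 1
(((((((((((((r → p) → q) → r) → q) → q) → r) → ¬p) → ¬q) → p) → p) → r) → p) → p): min(1, 1 − 1 + 0.95) = 0.95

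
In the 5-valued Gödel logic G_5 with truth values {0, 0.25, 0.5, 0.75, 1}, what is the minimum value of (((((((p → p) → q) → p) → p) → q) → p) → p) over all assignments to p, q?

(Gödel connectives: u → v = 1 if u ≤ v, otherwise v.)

The minimum is attained at p = 0.25, q = 0:
  (p → p): 0.25 ≤ 0.25, so result = 1
  ((p → p) → q): 1 > 0, so result = 0
  (((p → p) → q) → p): 0 ≤ 0.25, so result = 1
  ((((p → p) → q) → p) → p): 1 > 0.25, so result = 0.25
  (((((p → p) → q) → p) → p) → q): 0.25 > 0, so result = 0
  ((((((p → p) → q) → p) → p) → q) → p): 0 ≤ 0.25, so result = 1
  (((((((p → p) → q) → p) → p) → q) → p) → p): 1 > 0.25, so result = 0.25
Checking all 25 assignments confirms none give a value below 0.25.

0.25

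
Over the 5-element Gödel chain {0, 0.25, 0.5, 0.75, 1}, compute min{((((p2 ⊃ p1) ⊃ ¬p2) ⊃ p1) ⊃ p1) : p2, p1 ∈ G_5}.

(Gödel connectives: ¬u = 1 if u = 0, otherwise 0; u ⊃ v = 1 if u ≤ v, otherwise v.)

0.25

The minimum is attained at p2 = 0.25, p1 = 0.25:
  (p2 ⊃ p1): 0.25 ≤ 0.25, so result = 1
  ¬p2: Gödel ¬ of 0.25 = 0 (operand ≠ 0)
  ((p2 ⊃ p1) ⊃ ¬p2): 1 > 0, so result = 0
  (((p2 ⊃ p1) ⊃ ¬p2) ⊃ p1): 0 ≤ 0.25, so result = 1
  ((((p2 ⊃ p1) ⊃ ¬p2) ⊃ p1) ⊃ p1): 1 > 0.25, so result = 0.25
Checking all 25 assignments confirms none give a value below 0.25.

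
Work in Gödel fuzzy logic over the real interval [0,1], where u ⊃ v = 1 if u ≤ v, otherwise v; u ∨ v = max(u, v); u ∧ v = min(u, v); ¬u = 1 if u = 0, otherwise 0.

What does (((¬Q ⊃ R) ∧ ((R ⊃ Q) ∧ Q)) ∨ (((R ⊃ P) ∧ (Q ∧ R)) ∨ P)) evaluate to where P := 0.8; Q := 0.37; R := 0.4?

¬Q: Gödel ¬ of 0.37 = 0 (operand ≠ 0)
(¬Q ⊃ R): 0 ≤ 0.4, so result = 1
(R ⊃ Q): 0.4 > 0.37, so result = 0.37
((R ⊃ Q) ∧ Q) = min(0.37, 0.37) = 0.37
((¬Q ⊃ R) ∧ ((R ⊃ Q) ∧ Q)) = min(1, 0.37) = 0.37
(R ⊃ P): 0.4 ≤ 0.8, so result = 1
(Q ∧ R) = min(0.37, 0.4) = 0.37
((R ⊃ P) ∧ (Q ∧ R)) = min(1, 0.37) = 0.37
(((R ⊃ P) ∧ (Q ∧ R)) ∨ P) = max(0.37, 0.8) = 0.8
(((¬Q ⊃ R) ∧ ((R ⊃ Q) ∧ Q)) ∨ (((R ⊃ P) ∧ (Q ∧ R)) ∨ P)) = max(0.37, 0.8) = 0.8

0.80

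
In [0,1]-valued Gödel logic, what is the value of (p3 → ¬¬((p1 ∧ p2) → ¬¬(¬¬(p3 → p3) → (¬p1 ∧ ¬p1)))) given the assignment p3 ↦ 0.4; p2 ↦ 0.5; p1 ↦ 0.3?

0.00

(p1 ∧ p2) = min(0.3, 0.5) = 0.3
(p3 → p3): 0.4 ≤ 0.4, so result = 1
¬(p3 → p3): Gödel ¬ of 1 = 0 (operand ≠ 0)
¬¬(p3 → p3): Gödel ¬ of 0 = 1 (operand is 0)
¬p1: Gödel ¬ of 0.3 = 0 (operand ≠ 0)
¬p1: Gödel ¬ of 0.3 = 0 (operand ≠ 0)
(¬p1 ∧ ¬p1) = min(0, 0) = 0
(¬¬(p3 → p3) → (¬p1 ∧ ¬p1)): 1 > 0, so result = 0
¬(¬¬(p3 → p3) → (¬p1 ∧ ¬p1)): Gödel ¬ of 0 = 1 (operand is 0)
¬¬(¬¬(p3 → p3) → (¬p1 ∧ ¬p1)): Gödel ¬ of 1 = 0 (operand ≠ 0)
((p1 ∧ p2) → ¬¬(¬¬(p3 → p3) → (¬p1 ∧ ¬p1))): 0.3 > 0, so result = 0
¬((p1 ∧ p2) → ¬¬(¬¬(p3 → p3) → (¬p1 ∧ ¬p1))): Gödel ¬ of 0 = 1 (operand is 0)
¬¬((p1 ∧ p2) → ¬¬(¬¬(p3 → p3) → (¬p1 ∧ ¬p1))): Gödel ¬ of 1 = 0 (operand ≠ 0)
(p3 → ¬¬((p1 ∧ p2) → ¬¬(¬¬(p3 → p3) → (¬p1 ∧ ¬p1)))): 0.4 > 0, so result = 0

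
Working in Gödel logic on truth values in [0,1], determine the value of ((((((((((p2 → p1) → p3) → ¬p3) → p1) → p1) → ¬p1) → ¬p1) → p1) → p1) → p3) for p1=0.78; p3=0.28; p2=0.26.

0.28

(p2 → p1): 0.26 ≤ 0.78, so result = 1
((p2 → p1) → p3): 1 > 0.28, so result = 0.28
¬p3: Gödel ¬ of 0.28 = 0 (operand ≠ 0)
(((p2 → p1) → p3) → ¬p3): 0.28 > 0, so result = 0
((((p2 → p1) → p3) → ¬p3) → p1): 0 ≤ 0.78, so result = 1
(((((p2 → p1) → p3) → ¬p3) → p1) → p1): 1 > 0.78, so result = 0.78
¬p1: Gödel ¬ of 0.78 = 0 (operand ≠ 0)
((((((p2 → p1) → p3) → ¬p3) → p1) → p1) → ¬p1): 0.78 > 0, so result = 0
¬p1: Gödel ¬ of 0.78 = 0 (operand ≠ 0)
(((((((p2 → p1) → p3) → ¬p3) → p1) → p1) → ¬p1) → ¬p1): 0 ≤ 0, so result = 1
((((((((p2 → p1) → p3) → ¬p3) → p1) → p1) → ¬p1) → ¬p1) → p1): 1 > 0.78, so result = 0.78
(((((((((p2 → p1) → p3) → ¬p3) → p1) → p1) → ¬p1) → ¬p1) → p1) → p1): 0.78 ≤ 0.78, so result = 1
((((((((((p2 → p1) → p3) → ¬p3) → p1) → p1) → ¬p1) → ¬p1) → p1) → p1) → p3): 1 > 0.28, so result = 0.28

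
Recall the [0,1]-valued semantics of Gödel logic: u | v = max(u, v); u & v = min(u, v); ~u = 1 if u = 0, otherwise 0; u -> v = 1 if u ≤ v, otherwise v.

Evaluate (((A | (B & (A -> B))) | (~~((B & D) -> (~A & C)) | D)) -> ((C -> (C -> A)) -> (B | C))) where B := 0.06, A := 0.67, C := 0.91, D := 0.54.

(A -> B): 0.67 > 0.06, so result = 0.06
(B & (A -> B)) = min(0.06, 0.06) = 0.06
(A | (B & (A -> B))) = max(0.67, 0.06) = 0.67
(B & D) = min(0.06, 0.54) = 0.06
~A: Gödel ¬ of 0.67 = 0 (operand ≠ 0)
(~A & C) = min(0, 0.91) = 0
((B & D) -> (~A & C)): 0.06 > 0, so result = 0
~((B & D) -> (~A & C)): Gödel ¬ of 0 = 1 (operand is 0)
~~((B & D) -> (~A & C)): Gödel ¬ of 1 = 0 (operand ≠ 0)
(~~((B & D) -> (~A & C)) | D) = max(0, 0.54) = 0.54
((A | (B & (A -> B))) | (~~((B & D) -> (~A & C)) | D)) = max(0.67, 0.54) = 0.67
(C -> A): 0.91 > 0.67, so result = 0.67
(C -> (C -> A)): 0.91 > 0.67, so result = 0.67
(B | C) = max(0.06, 0.91) = 0.91
((C -> (C -> A)) -> (B | C)): 0.67 ≤ 0.91, so result = 1
(((A | (B & (A -> B))) | (~~((B & D) -> (~A & C)) | D)) -> ((C -> (C -> A)) -> (B | C))): 0.67 ≤ 1, so result = 1

1.00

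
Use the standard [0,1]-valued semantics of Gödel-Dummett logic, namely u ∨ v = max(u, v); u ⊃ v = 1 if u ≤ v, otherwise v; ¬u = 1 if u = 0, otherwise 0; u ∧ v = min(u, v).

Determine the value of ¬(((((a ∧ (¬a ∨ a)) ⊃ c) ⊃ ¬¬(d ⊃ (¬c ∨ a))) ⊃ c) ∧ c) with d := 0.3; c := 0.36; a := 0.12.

0.00

¬a: Gödel ¬ of 0.12 = 0 (operand ≠ 0)
(¬a ∨ a) = max(0, 0.12) = 0.12
(a ∧ (¬a ∨ a)) = min(0.12, 0.12) = 0.12
((a ∧ (¬a ∨ a)) ⊃ c): 0.12 ≤ 0.36, so result = 1
¬c: Gödel ¬ of 0.36 = 0 (operand ≠ 0)
(¬c ∨ a) = max(0, 0.12) = 0.12
(d ⊃ (¬c ∨ a)): 0.3 > 0.12, so result = 0.12
¬(d ⊃ (¬c ∨ a)): Gödel ¬ of 0.12 = 0 (operand ≠ 0)
¬¬(d ⊃ (¬c ∨ a)): Gödel ¬ of 0 = 1 (operand is 0)
(((a ∧ (¬a ∨ a)) ⊃ c) ⊃ ¬¬(d ⊃ (¬c ∨ a))): 1 ≤ 1, so result = 1
((((a ∧ (¬a ∨ a)) ⊃ c) ⊃ ¬¬(d ⊃ (¬c ∨ a))) ⊃ c): 1 > 0.36, so result = 0.36
(((((a ∧ (¬a ∨ a)) ⊃ c) ⊃ ¬¬(d ⊃ (¬c ∨ a))) ⊃ c) ∧ c) = min(0.36, 0.36) = 0.36
¬(((((a ∧ (¬a ∨ a)) ⊃ c) ⊃ ¬¬(d ⊃ (¬c ∨ a))) ⊃ c) ∧ c): Gödel ¬ of 0.36 = 0 (operand ≠ 0)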